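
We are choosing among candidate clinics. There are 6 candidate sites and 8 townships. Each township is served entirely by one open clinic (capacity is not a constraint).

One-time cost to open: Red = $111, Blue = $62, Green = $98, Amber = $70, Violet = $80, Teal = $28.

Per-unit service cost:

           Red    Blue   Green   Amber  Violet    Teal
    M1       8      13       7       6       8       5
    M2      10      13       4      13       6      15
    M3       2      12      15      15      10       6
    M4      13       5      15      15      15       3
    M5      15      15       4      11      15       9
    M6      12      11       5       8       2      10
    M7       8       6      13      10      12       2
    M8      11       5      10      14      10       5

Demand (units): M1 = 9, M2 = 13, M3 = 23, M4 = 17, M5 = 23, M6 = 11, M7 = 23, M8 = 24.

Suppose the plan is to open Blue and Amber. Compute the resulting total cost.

Each township is assigned to its cheapest site among the open ones.
{Blue, Amber}: M1→Amber 6·9=54, M2→Blue 13·13=169, M3→Blue 12·23=276, M4→Blue 5·17=85, M5→Amber 11·23=253, M6→Amber 8·11=88, M7→Blue 6·23=138, M8→Blue 5·24=120. Service 1183; fixed 132; total 1315.

Total cost: 1315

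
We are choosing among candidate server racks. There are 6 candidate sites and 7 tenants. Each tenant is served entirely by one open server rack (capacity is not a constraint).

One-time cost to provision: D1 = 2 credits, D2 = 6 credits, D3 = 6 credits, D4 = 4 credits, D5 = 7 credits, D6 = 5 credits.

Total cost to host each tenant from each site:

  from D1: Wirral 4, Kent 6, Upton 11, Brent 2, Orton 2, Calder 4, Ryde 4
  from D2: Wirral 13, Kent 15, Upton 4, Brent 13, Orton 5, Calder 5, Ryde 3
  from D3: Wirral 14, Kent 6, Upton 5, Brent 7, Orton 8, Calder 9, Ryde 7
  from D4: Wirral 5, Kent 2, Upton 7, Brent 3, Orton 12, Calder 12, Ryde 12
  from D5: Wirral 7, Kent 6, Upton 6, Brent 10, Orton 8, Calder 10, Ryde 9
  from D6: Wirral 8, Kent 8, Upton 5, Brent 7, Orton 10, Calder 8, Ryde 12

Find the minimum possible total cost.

Minimum total cost: 31

For any fixed open set, each tenant goes to its cheapest open site; total = fixed + service.
{D1, D4}: Wirral→D1 4, Kent→D4 2, Upton→D4 7, Brent→D1 2, Orton→D1 2, Calder→D1 4, Ryde→D1 4. Service 25; fixed 6; total 31.
{D1, D2}: service 25 + fixed 8 = 33
{D1, D2, D4}: Wirral→D1 4, Kent→D4 2, Upton→D2 4, Brent→D1 2, Orton→D1 2, Calder→D1 4, Ryde→D2 3. Service 21; fixed 12; total 33.
{D1, D2, D3, D4, D5, D6}: Wirral→D1 4, Kent→D4 2, Upton→D2 4, Brent→D1 2, Orton→D1 2, Calder→D1 4, Ryde→D2 3. Service 21; fixed 30; total 51.
No other subset beats 31.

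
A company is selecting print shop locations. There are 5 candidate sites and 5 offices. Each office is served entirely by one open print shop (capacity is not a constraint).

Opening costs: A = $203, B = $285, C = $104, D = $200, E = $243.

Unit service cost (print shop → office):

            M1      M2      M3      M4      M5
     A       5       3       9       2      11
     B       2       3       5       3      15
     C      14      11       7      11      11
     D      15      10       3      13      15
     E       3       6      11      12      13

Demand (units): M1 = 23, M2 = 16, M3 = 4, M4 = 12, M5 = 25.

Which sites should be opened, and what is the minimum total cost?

Open A only; minimum total cost 701.

For any fixed open set, each office goes to its cheapest open site; total = fixed + service.
{A}: M1→A 5·23=115, M2→A 3·16=48, M3→A 9·4=36, M4→A 2·12=24, M5→A 11·25=275. Service 498; fixed 203; total 701.
{A, C}: service 490 + fixed 307 = 797
{B}: M1→B 2·23=46, M2→B 3·16=48, M3→B 5·4=20, M4→B 3·12=36, M5→B 15·25=375. Service 525; fixed 285; total 810.
{A, B, C, D, E}: service 405 + fixed 1035 = 1440
No other subset beats 701.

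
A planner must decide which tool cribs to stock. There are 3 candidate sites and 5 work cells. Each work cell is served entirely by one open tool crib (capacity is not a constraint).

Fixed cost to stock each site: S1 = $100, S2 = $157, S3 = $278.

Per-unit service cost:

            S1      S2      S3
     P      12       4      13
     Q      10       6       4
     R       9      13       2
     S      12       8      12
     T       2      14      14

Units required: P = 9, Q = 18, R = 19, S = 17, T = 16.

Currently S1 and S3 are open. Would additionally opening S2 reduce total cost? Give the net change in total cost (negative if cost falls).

No — net change +17 (cost rises by 17).

Current service cost with {S1, S3}: 454.
Adding S2: each work cell re-picks its cheapest; new service cost 314, saving 140.
Extra fixed cost: 157. Net change = 157 − 140 = 17.
(Totals: 832 → 849.)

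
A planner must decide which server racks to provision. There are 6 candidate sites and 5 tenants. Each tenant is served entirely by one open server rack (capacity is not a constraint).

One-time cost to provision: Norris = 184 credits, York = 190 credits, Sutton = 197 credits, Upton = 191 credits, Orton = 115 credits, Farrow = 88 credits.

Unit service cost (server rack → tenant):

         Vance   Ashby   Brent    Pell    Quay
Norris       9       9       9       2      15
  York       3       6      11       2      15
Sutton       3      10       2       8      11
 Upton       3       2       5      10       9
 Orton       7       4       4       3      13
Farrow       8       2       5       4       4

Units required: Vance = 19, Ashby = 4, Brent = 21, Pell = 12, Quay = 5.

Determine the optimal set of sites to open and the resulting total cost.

Open Farrow only; minimum total cost 421.

For any fixed open set, each tenant goes to its cheapest open site; total = fixed + service.
{Farrow}: Vance→Farrow 8·19=152, Ashby→Farrow 2·4=8, Brent→Farrow 5·21=105, Pell→Farrow 4·12=48, Quay→Farrow 4·5=20. Service 333; fixed 88; total 421.
{Orton}: Vance→Orton 7·19=133, Ashby→Orton 4·4=16, Brent→Orton 4·21=84, Pell→Orton 3·12=36, Quay→Orton 13·5=65. Service 334; fixed 115; total 449.
{Sutton, Farrow}: service 175 + fixed 285 = 460
{Norris, York, Sutton, Upton, Orton, Farrow}: Vance→York 3·19=57, Ashby→Upton 2·4=8, Brent→Sutton 2·21=42, Pell→Norris 2·12=24, Quay→Farrow 4·5=20. Service 151; fixed 965; total 1116.
No other subset beats 421.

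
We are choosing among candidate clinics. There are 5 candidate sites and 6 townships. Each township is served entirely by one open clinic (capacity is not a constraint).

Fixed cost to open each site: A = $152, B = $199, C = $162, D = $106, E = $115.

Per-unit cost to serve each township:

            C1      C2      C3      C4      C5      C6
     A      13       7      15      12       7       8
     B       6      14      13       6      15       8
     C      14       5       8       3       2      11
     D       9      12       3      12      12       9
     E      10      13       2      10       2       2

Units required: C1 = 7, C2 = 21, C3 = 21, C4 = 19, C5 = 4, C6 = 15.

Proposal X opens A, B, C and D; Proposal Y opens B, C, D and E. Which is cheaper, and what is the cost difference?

Proposal X: {A, B, C, D}: C1→B 6·7=42, C2→C 5·21=105, C3→D 3·21=63, C4→C 3·19=57, C5→C 2·4=8, C6→A 8·15=120. Service 395; fixed 619; total 1014.
Proposal Y: {B, C, D, E}: C1→B 6·7=42, C2→C 5·21=105, C3→E 2·21=42, C4→C 3·19=57, C5→C 2·4=8, C6→E 2·15=30. Service 284; fixed 582; total 866.
Difference: |1014 − 866| = 148.

Proposal Y is cheaper by 148.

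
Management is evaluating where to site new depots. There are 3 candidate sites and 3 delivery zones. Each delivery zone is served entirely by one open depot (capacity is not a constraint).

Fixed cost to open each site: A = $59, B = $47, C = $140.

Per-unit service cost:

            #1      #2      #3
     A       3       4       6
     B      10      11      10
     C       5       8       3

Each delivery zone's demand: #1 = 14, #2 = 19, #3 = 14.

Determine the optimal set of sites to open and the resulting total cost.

Open A only; minimum total cost 261.

For any fixed open set, each delivery zone goes to its cheapest open site; total = fixed + service.
{A}: #1→A 3·14=42, #2→A 4·19=76, #3→A 6·14=84. Service 202; fixed 59; total 261.
{A, B}: #1→A 3·14=42, #2→A 4·19=76, #3→A 6·14=84. Service 202; fixed 106; total 308.
{A, C}: #1→A 3·14=42, #2→A 4·19=76, #3→C 3·14=42. Service 160; fixed 199; total 359.
{A, B, C}: service 160 + fixed 246 = 406
(All 7 nonempty subsets were checked; A only is lowest.)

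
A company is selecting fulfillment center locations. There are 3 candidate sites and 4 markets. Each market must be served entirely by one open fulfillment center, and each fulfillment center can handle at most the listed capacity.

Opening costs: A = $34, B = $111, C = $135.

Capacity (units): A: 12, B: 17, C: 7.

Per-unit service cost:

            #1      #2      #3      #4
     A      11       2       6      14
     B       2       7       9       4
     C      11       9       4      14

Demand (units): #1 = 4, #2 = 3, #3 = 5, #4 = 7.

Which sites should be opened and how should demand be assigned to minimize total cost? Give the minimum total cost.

Open {A, B}: #1→B 2·4=8, #2→A 2·3=6, #3→A 6·5=30, #4→B 4·7=28.
Loads: A carries 8/12, B carries 11/17. Service 72; fixed 145; total 217.
Next best feasible plan costs 232.

Minimum total cost: 217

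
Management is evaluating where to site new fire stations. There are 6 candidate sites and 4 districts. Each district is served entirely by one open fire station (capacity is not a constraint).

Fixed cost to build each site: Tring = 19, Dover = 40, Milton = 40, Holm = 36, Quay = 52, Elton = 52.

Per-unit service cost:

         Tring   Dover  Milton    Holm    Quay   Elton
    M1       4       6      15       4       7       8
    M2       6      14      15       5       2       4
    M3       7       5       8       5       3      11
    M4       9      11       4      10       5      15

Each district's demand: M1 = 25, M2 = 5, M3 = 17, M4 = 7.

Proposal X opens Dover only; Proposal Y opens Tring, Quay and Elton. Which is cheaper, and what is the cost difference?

Proposal X: {Dover}: M1→Dover 6·25=150, M2→Dover 14·5=70, M3→Dover 5·17=85, M4→Dover 11·7=77. Service 382; fixed 40; total 422.
Proposal Y: {Tring, Quay, Elton}: M1→Tring 4·25=100, M2→Quay 2·5=10, M3→Quay 3·17=51, M4→Quay 5·7=35. Service 196; fixed 123; total 319.
Difference: |422 − 319| = 103.

Proposal Y is cheaper by 103.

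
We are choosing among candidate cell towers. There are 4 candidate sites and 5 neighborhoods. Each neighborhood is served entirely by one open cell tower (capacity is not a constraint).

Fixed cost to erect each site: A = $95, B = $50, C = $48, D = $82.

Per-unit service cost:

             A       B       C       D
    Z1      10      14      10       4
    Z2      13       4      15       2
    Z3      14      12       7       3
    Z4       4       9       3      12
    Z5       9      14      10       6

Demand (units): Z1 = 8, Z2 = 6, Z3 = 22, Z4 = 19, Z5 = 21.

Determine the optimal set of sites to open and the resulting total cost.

Open C and D; minimum total cost 423.

For any fixed open set, each neighborhood goes to its cheapest open site; total = fixed + service.
{C, D}: Z1→D 4·8=32, Z2→D 2·6=12, Z3→D 3·22=66, Z4→C 3·19=57, Z5→D 6·21=126. Service 293; fixed 130; total 423.
{B, C, D}: service 293 + fixed 180 = 473
{A, D}: service 312 + fixed 177 = 489
{A, B, C, D}: Z1→D 4·8=32, Z2→D 2·6=12, Z3→D 3·22=66, Z4→C 3·19=57, Z5→D 6·21=126. Service 293; fixed 275; total 568.
(All 15 nonempty subsets were checked; C and D is lowest.)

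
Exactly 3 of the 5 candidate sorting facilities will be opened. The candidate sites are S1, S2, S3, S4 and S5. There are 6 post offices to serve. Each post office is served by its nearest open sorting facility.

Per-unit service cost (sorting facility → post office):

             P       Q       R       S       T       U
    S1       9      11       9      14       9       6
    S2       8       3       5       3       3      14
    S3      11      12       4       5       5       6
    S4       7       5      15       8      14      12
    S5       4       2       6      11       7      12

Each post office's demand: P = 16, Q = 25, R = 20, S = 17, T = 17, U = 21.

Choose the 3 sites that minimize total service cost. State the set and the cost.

Choose S2, S3 and S5; total service cost 422.

With exactly 3 open, each post office uses its cheapest among the chosen.
{S2, S3, S5}: P→S5 4·16=64, Q→S5 2·25=50, R→S3 4·20=80, S→S2 3·17=51, T→S2 3·17=51, U→S3 6·21=126. Service cost 422.
{S1, S2, S5}: service cost 442
{S1, S3, S5}: service cost 490
Among all 10 size-3 choices, {S2, S3, S5} is lowest.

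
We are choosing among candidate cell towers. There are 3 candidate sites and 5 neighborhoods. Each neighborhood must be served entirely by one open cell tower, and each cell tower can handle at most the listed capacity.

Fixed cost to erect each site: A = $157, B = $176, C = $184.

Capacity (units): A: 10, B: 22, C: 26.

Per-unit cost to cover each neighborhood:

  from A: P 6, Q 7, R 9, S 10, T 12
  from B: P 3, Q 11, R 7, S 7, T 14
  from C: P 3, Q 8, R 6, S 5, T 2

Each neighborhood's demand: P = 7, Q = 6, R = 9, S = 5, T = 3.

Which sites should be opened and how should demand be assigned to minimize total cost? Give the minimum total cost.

Open {A, C}: P→C 3·7=21, Q→A 7·6=42, R→C 6·9=54, S→C 5·5=25, T→C 2·3=6.
Loads: A carries 6/10, C carries 24/26. Service 148; fixed 341; total 489.
Next best feasible plan costs 514.

Minimum total cost: 489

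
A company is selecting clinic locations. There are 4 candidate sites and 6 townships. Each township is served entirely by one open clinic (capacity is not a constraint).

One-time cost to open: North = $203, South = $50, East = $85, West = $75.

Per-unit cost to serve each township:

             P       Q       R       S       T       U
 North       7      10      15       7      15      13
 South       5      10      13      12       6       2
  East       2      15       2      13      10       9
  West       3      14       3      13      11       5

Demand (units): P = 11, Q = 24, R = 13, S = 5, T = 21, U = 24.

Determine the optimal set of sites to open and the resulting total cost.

For any fixed open set, each township goes to its cheapest open site; total = fixed + service.
{South, East}: P→East 2·11=22, Q→South 10·24=240, R→East 2·13=26, S→South 12·5=60, T→South 6·21=126, U→South 2·24=48. Service 522; fixed 135; total 657.
{South, West}: P→West 3·11=33, Q→South 10·24=240, R→West 3·13=39, S→South 12·5=60, T→South 6·21=126, U→South 2·24=48. Service 546; fixed 125; total 671.
{South, East, West}: service 522 + fixed 210 = 732
{North, South, East, West}: P→East 2·11=22, Q→North 10·24=240, R→East 2·13=26, S→North 7·5=35, T→South 6·21=126, U→South 2·24=48. Service 497; fixed 413; total 910.
No other subset beats 657.

Open South and East; minimum total cost 657.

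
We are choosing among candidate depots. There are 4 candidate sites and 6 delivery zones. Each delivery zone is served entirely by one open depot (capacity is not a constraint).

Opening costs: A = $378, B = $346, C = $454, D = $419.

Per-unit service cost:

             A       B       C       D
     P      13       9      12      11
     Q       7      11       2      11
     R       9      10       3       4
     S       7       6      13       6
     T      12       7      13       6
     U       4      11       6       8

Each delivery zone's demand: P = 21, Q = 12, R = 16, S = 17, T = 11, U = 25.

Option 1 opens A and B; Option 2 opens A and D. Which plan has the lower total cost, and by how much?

Option 1 is cheaper by 24.

Option 1: {A, B}: P→B 9·21=189, Q→A 7·12=84, R→A 9·16=144, S→B 6·17=102, T→B 7·11=77, U→A 4·25=100. Service 696; fixed 724; total 1420.
Option 2: {A, D}: P→D 11·21=231, Q→A 7·12=84, R→D 4·16=64, S→D 6·17=102, T→D 6·11=66, U→A 4·25=100. Service 647; fixed 797; total 1444.
Difference: |1420 − 1444| = 24.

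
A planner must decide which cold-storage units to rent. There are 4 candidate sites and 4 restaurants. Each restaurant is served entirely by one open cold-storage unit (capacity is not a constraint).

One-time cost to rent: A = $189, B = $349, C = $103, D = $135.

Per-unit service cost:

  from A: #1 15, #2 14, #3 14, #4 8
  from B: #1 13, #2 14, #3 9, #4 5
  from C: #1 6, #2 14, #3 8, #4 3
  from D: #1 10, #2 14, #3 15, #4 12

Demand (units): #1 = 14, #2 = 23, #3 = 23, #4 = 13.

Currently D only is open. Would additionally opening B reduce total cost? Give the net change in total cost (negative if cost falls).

No — net change +120 (cost rises by 120).

Current service cost with {D}: 963.
Adding B: each restaurant re-picks its cheapest; new service cost 734, saving 229.
Extra fixed cost: 349. Net change = 349 − 229 = 120.
(Totals: 1098 → 1218.)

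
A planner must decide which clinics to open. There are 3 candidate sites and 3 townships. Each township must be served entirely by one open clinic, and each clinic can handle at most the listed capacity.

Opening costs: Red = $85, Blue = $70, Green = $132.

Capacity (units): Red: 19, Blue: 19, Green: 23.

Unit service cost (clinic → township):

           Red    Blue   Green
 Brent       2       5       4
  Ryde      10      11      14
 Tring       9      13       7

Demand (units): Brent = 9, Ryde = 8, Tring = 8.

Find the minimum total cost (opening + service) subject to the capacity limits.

Open {Red, Blue}: Brent→Red 2·9=18, Ryde→Blue 11·8=88, Tring→Red 9·8=72.
Loads: Red carries 17/19, Blue carries 8/19. Service 178; fixed 155; total 333.
Next best feasible plan costs 352.

Minimum total cost: 333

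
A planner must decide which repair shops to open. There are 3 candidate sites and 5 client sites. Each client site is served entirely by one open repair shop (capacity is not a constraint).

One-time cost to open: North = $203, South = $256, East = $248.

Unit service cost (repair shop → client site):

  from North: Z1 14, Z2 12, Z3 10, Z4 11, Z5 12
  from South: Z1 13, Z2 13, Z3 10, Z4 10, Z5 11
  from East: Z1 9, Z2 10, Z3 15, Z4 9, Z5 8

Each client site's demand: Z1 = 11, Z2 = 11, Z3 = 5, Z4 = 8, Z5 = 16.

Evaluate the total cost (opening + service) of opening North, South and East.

Each client site is assigned to its cheapest site among the open ones.
{North, South, East}: Z1→East 9·11=99, Z2→East 10·11=110, Z3→North 10·5=50, Z4→East 9·8=72, Z5→East 8·16=128. Service 459; fixed 707; total 1166.

Total cost: 1166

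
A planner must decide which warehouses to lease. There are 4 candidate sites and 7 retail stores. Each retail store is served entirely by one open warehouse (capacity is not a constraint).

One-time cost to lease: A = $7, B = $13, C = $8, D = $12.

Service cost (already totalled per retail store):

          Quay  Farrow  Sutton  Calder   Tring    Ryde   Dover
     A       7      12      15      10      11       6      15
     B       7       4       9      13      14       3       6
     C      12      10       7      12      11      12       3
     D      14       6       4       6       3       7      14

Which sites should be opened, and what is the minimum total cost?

For any fixed open set, each retail store goes to its cheapest open site; total = fixed + service.
{B, D}: Quay→B 7, Farrow→B 4, Sutton→D 4, Calder→D 6, Tring→D 3, Ryde→B 3, Dover→B 6. Service 33; fixed 25; total 58.
{C, D}: service 41 + fixed 20 = 61
{A, C, D}: Quay→A 7, Farrow→D 6, Sutton→D 4, Calder→D 6, Tring→D 3, Ryde→A 6, Dover→C 3. Service 35; fixed 27; total 62.
{A, B, C, D}: service 30 + fixed 40 = 70
No other subset beats 58.

Open B and D; minimum total cost 58.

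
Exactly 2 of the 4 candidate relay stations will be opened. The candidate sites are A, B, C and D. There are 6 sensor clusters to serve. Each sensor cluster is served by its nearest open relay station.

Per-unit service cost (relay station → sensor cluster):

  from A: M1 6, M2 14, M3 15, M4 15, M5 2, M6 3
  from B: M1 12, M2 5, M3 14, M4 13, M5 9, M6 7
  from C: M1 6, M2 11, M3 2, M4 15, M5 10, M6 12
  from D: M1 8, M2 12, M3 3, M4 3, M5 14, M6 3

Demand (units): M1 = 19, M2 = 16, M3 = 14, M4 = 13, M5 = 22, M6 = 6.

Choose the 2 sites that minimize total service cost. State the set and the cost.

With exactly 2 open, each sensor cluster uses its cheapest among the chosen.
{A, D}: M1→A 6·19=114, M2→D 12·16=192, M3→D 3·14=42, M4→D 3·13=39, M5→A 2·22=44, M6→A 3·6=18. Service cost 449.
{B, D}: service cost 529
{A, C}: service cost 575
Among all 6 size-2 choices, {A, D} is lowest.

Choose A and D; total service cost 449.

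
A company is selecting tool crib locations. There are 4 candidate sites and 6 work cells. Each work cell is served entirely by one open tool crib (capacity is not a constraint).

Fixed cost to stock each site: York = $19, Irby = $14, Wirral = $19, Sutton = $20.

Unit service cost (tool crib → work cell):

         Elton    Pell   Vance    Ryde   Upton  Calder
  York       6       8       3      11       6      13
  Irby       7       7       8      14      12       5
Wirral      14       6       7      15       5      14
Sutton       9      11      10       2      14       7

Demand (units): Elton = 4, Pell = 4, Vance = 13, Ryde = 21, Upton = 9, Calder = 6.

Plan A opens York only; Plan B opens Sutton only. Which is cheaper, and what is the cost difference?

Plan B is cheaper by 37.

Plan A: {York}: Elton→York 6·4=24, Pell→York 8·4=32, Vance→York 3·13=39, Ryde→York 11·21=231, Upton→York 6·9=54, Calder→York 13·6=78. Service 458; fixed 19; total 477.
Plan B: {Sutton}: Elton→Sutton 9·4=36, Pell→Sutton 11·4=44, Vance→Sutton 10·13=130, Ryde→Sutton 2·21=42, Upton→Sutton 14·9=126, Calder→Sutton 7·6=42. Service 420; fixed 20; total 440.
Difference: |477 − 440| = 37.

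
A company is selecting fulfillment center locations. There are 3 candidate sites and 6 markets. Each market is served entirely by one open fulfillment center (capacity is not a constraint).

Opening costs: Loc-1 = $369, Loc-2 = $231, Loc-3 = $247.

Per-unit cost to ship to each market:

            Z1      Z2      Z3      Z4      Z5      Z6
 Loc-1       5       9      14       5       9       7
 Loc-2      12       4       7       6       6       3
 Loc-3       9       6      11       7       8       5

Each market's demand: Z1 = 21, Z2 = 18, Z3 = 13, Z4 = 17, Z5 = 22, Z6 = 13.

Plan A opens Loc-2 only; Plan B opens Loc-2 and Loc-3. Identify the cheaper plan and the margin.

Plan A: {Loc-2}: Z1→Loc-2 12·21=252, Z2→Loc-2 4·18=72, Z3→Loc-2 7·13=91, Z4→Loc-2 6·17=102, Z5→Loc-2 6·22=132, Z6→Loc-2 3·13=39. Service 688; fixed 231; total 919.
Plan B: {Loc-2, Loc-3}: Z1→Loc-3 9·21=189, Z2→Loc-2 4·18=72, Z3→Loc-2 7·13=91, Z4→Loc-2 6·17=102, Z5→Loc-2 6·22=132, Z6→Loc-2 3·13=39. Service 625; fixed 478; total 1103.
Difference: |919 − 1103| = 184.

Plan A is cheaper by 184.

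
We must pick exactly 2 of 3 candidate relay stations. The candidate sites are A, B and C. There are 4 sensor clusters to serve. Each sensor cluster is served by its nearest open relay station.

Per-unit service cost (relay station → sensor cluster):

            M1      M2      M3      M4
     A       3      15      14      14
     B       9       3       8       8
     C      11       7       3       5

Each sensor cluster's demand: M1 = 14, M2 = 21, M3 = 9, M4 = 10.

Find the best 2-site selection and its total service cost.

With exactly 2 open, each sensor cluster uses its cheapest among the chosen.
{A, B}: M1→A 3·14=42, M2→B 3·21=63, M3→B 8·9=72, M4→B 8·10=80. Service cost 257.
{A, C}: service cost 266
{B, C}: service cost 266
Among all 3 size-2 choices, {A, B} is lowest.

Choose A and B; total service cost 257.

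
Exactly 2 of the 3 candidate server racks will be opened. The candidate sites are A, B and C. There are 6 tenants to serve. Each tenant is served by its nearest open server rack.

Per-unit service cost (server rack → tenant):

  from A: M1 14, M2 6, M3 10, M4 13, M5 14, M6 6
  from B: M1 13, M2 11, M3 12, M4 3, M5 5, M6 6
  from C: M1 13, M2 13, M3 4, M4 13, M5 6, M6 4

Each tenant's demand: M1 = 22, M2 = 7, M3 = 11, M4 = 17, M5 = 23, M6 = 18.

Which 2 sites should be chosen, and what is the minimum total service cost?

Choose B and C; total service cost 645.

With exactly 2 open, each tenant uses its cheapest among the chosen.
{B, C}: M1→B 13·22=286, M2→B 11·7=77, M3→C 4·11=44, M4→B 3·17=51, M5→B 5·23=115, M6→C 4·18=72. Service cost 645.
{A, B}: service cost 712
{A, C}: service cost 803
Among all 3 size-2 choices, {B, C} is lowest.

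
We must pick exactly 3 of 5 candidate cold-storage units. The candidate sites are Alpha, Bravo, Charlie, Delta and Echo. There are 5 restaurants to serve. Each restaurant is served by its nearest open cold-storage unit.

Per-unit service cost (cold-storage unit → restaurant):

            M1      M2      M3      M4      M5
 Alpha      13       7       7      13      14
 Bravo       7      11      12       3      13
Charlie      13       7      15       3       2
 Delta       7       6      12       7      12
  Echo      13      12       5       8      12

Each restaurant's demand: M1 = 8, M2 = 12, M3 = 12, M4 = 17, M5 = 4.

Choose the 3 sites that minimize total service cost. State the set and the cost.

With exactly 3 open, each restaurant uses its cheapest among the chosen.
{Charlie, Delta, Echo}: M1→Delta 7·8=56, M2→Delta 6·12=72, M3→Echo 5·12=60, M4→Charlie 3·17=51, M5→Charlie 2·4=8. Service cost 247.
{Bravo, Charlie, Echo}: service cost 259
{Alpha, Charlie, Delta}: service cost 271
Among all 10 size-3 choices, {Charlie, Delta, Echo} is lowest.

Choose Charlie, Delta and Echo; total service cost 247.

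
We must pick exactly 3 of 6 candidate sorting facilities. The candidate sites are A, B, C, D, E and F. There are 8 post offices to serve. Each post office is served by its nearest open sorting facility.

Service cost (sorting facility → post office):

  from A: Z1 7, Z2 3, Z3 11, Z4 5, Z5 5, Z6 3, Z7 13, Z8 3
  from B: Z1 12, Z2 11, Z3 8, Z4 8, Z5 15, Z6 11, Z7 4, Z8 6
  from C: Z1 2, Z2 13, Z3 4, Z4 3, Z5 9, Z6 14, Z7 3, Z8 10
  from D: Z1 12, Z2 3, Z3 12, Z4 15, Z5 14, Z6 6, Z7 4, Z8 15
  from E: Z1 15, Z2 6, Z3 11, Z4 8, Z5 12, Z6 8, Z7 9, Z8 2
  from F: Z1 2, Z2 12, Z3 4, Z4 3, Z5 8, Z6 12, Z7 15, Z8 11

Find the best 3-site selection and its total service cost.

With exactly 3 open, each post office uses its cheapest among the chosen.
{A, C, E}: Z1→C 2, Z2→A 3, Z3→C 4, Z4→C 3, Z5→A 5, Z6→A 3, Z7→C 3, Z8→E 2. Service cost 25.
{A, B, C}: service cost 26
{A, C, D}: service cost 26
Among all 20 size-3 choices, {A, C, E} is lowest.

Choose A, C and E; total service cost 25.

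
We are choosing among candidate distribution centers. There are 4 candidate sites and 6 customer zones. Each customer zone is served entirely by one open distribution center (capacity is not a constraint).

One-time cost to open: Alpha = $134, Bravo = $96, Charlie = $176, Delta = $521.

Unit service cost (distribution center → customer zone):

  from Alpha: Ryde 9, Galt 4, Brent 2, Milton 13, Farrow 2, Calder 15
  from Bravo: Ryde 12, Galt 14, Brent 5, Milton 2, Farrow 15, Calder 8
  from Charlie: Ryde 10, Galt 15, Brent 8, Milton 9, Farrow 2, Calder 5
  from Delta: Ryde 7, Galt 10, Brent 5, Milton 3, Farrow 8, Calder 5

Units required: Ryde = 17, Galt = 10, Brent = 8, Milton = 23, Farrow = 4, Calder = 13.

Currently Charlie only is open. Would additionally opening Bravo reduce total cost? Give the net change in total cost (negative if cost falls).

Current service cost with {Charlie}: 664.
Adding Bravo: each customer zone re-picks its cheapest; new service cost 469, saving 195.
Extra fixed cost: 96. Net change = 96 − 195 = -99.
(Totals: 840 → 741.)

Yes — net change −99 (cost falls by 99).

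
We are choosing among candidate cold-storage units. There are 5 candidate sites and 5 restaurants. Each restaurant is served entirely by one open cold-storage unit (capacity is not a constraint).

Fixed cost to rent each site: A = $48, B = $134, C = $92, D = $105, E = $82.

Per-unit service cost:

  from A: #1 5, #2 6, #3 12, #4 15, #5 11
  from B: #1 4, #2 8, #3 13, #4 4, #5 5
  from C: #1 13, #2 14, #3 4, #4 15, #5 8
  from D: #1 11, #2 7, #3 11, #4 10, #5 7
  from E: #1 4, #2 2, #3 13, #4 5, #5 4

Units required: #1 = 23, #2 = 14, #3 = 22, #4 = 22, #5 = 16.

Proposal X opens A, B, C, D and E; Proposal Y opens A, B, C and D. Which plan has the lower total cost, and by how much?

Proposal X: {A, B, C, D, E}: #1→B 4·23=92, #2→E 2·14=28, #3→C 4·22=88, #4→B 4·22=88, #5→E 4·16=64. Service 360; fixed 461; total 821.
Proposal Y: {A, B, C, D}: #1→B 4·23=92, #2→A 6·14=84, #3→C 4·22=88, #4→B 4·22=88, #5→B 5·16=80. Service 432; fixed 379; total 811.
Difference: |821 − 811| = 10.

Proposal Y is cheaper by 10.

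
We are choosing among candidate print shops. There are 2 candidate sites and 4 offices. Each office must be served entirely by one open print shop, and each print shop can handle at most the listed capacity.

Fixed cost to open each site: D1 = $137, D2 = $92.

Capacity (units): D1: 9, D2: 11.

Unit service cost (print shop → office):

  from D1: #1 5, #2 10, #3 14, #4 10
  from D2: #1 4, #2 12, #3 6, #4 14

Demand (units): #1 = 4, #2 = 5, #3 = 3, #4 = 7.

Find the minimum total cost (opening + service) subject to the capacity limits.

Open {D1, D2}: #1→D1 5·4=20, #2→D1 10·5=50, #3→D2 6·3=18, #4→D2 14·7=98.
Loads: D1 carries 9/9, D2 carries 10/11. Service 186; fixed 229; total 415.
Next best feasible plan costs 435.

Minimum total cost: 415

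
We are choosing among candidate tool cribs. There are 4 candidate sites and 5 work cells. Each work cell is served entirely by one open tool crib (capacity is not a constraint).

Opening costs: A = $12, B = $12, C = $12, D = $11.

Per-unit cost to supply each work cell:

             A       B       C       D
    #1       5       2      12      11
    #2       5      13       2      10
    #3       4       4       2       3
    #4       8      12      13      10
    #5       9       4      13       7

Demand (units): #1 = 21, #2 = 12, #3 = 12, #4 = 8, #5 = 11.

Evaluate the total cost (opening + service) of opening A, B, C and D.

Total cost: 245

Each work cell is assigned to its cheapest site among the open ones.
{A, B, C, D}: #1→B 2·21=42, #2→C 2·12=24, #3→C 2·12=24, #4→A 8·8=64, #5→B 4·11=44. Service 198; fixed 47; total 245.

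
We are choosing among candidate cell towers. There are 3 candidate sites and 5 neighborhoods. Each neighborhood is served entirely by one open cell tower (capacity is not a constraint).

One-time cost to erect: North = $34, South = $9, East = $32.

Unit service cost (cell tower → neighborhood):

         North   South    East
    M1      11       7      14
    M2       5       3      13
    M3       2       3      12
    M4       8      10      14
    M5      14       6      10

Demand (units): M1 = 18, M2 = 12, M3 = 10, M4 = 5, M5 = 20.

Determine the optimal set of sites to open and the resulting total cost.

For any fixed open set, each neighborhood goes to its cheapest open site; total = fixed + service.
{South}: M1→South 7·18=126, M2→South 3·12=36, M3→South 3·10=30, M4→South 10·5=50, M5→South 6·20=120. Service 362; fixed 9; total 371.
{North, South}: M1→South 7·18=126, M2→South 3·12=36, M3→North 2·10=20, M4→North 8·5=40, M5→South 6·20=120. Service 342; fixed 43; total 385.
{South, East}: M1→South 7·18=126, M2→South 3·12=36, M3→South 3·10=30, M4→South 10·5=50, M5→South 6·20=120. Service 362; fixed 41; total 403.
{North, South, East}: M1→South 7·18=126, M2→South 3·12=36, M3→North 2·10=20, M4→North 8·5=40, M5→South 6·20=120. Service 342; fixed 75; total 417.
No other subset beats 371.

Open South only; minimum total cost 371.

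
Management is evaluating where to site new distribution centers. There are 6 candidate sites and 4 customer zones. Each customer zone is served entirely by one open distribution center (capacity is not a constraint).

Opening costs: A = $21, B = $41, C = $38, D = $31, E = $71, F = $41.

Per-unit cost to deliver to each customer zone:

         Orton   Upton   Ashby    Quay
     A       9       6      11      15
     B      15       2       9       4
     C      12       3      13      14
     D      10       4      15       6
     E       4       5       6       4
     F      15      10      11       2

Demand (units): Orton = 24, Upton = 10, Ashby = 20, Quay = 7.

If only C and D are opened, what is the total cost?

Total cost: 641

Each customer zone is assigned to its cheapest site among the open ones.
{C, D}: Orton→D 10·24=240, Upton→C 3·10=30, Ashby→C 13·20=260, Quay→D 6·7=42. Service 572; fixed 69; total 641.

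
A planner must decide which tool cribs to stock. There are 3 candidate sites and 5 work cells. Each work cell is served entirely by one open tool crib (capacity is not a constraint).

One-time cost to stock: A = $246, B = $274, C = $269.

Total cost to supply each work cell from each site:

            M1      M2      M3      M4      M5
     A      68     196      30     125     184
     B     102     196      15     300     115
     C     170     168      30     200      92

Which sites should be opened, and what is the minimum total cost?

For any fixed open set, each work cell goes to its cheapest open site; total = fixed + service.
{A}: M1→A 68, M2→A 196, M3→A 30, M4→A 125, M5→A 184. Service 603; fixed 246; total 849.
{C}: service 660 + fixed 269 = 929
{A, C}: M1→A 68, M2→C 168, M3→A 30, M4→A 125, M5→C 92. Service 483; fixed 515; total 998.
{A, B, C}: M1→A 68, M2→C 168, M3→B 15, M4→A 125, M5→C 92. Service 468; fixed 789; total 1257.
No other subset beats 849.

Open A only; minimum total cost 849.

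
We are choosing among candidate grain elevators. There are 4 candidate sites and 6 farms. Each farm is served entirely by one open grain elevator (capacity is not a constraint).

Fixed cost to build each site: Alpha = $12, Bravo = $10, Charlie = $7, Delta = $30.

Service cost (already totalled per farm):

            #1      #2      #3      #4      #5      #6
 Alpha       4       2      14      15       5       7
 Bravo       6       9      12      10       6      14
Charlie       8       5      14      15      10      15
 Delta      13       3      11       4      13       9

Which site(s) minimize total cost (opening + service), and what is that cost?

Open Alpha only; minimum total cost 59.

For any fixed open set, each farm goes to its cheapest open site; total = fixed + service.
{Alpha}: #1→Alpha 4, #2→Alpha 2, #3→Alpha 14, #4→Alpha 15, #5→Alpha 5, #6→Alpha 7. Service 47; fixed 12; total 59.
{Alpha, Bravo}: #1→Alpha 4, #2→Alpha 2, #3→Bravo 12, #4→Bravo 10, #5→Alpha 5, #6→Alpha 7. Service 40; fixed 22; total 62.
{Alpha, Charlie}: service 47 + fixed 19 = 66
{Alpha, Bravo, Charlie, Delta}: service 33 + fixed 59 = 92
(All 15 nonempty subsets were checked; Alpha only is lowest.)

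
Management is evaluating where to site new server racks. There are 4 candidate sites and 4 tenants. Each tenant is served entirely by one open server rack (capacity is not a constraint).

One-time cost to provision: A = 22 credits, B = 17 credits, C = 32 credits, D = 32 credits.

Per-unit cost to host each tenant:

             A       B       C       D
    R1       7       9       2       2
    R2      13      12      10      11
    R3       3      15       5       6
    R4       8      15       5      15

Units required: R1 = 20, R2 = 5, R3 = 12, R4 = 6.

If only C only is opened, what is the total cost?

Each tenant is assigned to its cheapest site among the open ones.
{C}: R1→C 2·20=40, R2→C 10·5=50, R3→C 5·12=60, R4→C 5·6=30. Service 180; fixed 32; total 212.

Total cost: 212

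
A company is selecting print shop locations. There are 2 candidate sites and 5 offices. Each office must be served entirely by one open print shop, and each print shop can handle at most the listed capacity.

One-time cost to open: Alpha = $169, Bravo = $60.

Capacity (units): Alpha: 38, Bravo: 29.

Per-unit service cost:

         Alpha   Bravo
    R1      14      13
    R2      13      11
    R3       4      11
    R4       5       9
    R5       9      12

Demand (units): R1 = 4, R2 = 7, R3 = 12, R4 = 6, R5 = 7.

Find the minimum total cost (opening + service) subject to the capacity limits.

Open {Alpha}: R1→Alpha 14·4=56, R2→Alpha 13·7=91, R3→Alpha 4·12=48, R4→Alpha 5·6=30, R5→Alpha 9·7=63.
Loads: Alpha carries 36/38. Service 288; fixed 169; total 457.
Next best feasible plan costs 499.

Minimum total cost: 457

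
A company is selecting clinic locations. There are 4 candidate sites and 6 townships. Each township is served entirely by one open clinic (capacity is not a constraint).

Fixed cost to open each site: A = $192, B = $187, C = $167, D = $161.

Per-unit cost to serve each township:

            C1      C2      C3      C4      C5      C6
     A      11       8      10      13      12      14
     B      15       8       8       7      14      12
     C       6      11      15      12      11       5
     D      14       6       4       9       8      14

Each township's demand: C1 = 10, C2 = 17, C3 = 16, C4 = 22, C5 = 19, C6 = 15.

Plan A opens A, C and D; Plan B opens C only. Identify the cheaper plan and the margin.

Plan A is cheaper by 31.

Plan A: {A, C, D}: C1→C 6·10=60, C2→D 6·17=102, C3→D 4·16=64, C4→D 9·22=198, C5→D 8·19=152, C6→C 5·15=75. Service 651; fixed 520; total 1171.
Plan B: {C}: C1→C 6·10=60, C2→C 11·17=187, C3→C 15·16=240, C4→C 12·22=264, C5→C 11·19=209, C6→C 5·15=75. Service 1035; fixed 167; total 1202.
Difference: |1171 − 1202| = 31.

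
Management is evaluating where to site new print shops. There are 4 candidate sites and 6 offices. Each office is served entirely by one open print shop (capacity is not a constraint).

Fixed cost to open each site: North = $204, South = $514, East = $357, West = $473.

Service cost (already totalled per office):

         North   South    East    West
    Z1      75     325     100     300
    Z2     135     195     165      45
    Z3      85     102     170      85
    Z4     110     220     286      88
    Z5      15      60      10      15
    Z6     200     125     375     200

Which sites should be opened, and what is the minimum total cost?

Open North only; minimum total cost 824.

For any fixed open set, each office goes to its cheapest open site; total = fixed + service.
{North}: Z1→North 75, Z2→North 135, Z3→North 85, Z4→North 110, Z5→North 15, Z6→North 200. Service 620; fixed 204; total 824.
{North, East}: service 615 + fixed 561 = 1176
{North, West}: Z1→North 75, Z2→West 45, Z3→North 85, Z4→West 88, Z5→North 15, Z6→North 200. Service 508; fixed 677; total 1185.
{North, South, East, West}: service 428 + fixed 1548 = 1976
No other subset beats 824.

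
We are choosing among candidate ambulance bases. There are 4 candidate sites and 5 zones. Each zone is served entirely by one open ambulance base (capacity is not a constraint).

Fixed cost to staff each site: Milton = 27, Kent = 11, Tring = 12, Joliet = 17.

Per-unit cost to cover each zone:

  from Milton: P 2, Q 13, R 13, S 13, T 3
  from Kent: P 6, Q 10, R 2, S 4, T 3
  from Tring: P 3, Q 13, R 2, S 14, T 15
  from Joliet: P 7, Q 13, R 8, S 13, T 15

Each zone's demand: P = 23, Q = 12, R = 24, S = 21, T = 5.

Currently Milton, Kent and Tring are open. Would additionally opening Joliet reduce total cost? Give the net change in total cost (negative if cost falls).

No — net change +17 (cost rises by 17).

Current service cost with {Milton, Kent, Tring}: 313.
Adding Joliet: each zone re-picks its cheapest; new service cost 313, saving 0.
Extra fixed cost: 17. Net change = 17 − 0 = 17.
(Totals: 363 → 380.)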